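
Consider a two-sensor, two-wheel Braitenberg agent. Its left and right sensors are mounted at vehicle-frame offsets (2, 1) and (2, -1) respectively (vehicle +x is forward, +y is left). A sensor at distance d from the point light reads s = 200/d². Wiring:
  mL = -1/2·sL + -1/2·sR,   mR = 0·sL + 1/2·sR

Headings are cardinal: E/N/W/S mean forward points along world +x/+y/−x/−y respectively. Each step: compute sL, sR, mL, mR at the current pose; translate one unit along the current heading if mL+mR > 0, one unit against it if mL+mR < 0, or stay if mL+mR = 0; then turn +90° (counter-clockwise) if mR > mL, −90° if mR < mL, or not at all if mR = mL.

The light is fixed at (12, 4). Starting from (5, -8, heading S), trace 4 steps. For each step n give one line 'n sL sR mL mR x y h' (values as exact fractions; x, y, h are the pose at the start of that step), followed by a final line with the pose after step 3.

0 25/29 10/13 -615/754 5/13 5 -8 S
1 8/5 200/169 -1176/845 100/169 5 -7 E
2 100/81 20/13 -1460/1053 10/13 4 -7 N
3 200/269 200/221 -49000/59449 100/221 4 -8 W
final 5 -8 S

n=0: pose=(5,-8,S); sL=25/29, sR=10/13; mL=-615/754, mR=5/13; mL+mR=-25/58 → advance -1; mR−mL=905/754 → turn +1·90°
n=1: pose=(5,-7,E); sL=8/5, sR=200/169; mL=-1176/845, mR=100/169; mL+mR=-4/5 → advance -1; mR−mL=1676/845 → turn +1·90°
n=2: pose=(4,-7,N); sL=100/81, sR=20/13; mL=-1460/1053, mR=10/13; mL+mR=-50/81 → advance -1; mR−mL=2270/1053 → turn +1·90°
n=3: pose=(4,-8,W); sL=200/269, sR=200/221; mL=-49000/59449, mR=100/221; mL+mR=-100/269 → advance -1; mR−mL=75900/59449 → turn +1·90°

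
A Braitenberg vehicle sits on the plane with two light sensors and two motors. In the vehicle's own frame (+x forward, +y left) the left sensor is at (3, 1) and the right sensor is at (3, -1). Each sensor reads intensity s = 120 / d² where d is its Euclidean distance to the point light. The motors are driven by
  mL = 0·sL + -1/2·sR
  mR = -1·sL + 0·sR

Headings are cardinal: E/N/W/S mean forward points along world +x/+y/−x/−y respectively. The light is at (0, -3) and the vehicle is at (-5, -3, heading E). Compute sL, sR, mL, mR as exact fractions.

left sensor world pos  = (-2, -2); dL² = 5
right sensor world pos = (-2, -4); dR² = 5
sL = 120/5 = 24
sR = 120/5 = 24
mL = 0·sL + -1/2·sR = -12
mR = -1·sL + 0·sR = -24

24 24 -12 -24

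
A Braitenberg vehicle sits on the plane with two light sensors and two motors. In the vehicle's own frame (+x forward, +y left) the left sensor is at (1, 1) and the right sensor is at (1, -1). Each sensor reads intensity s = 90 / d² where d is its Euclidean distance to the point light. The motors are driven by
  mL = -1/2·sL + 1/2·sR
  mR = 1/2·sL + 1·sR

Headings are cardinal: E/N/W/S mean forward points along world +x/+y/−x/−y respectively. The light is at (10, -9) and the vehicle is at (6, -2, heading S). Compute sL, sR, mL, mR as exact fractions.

left sensor world pos  = (7, -3); dL² = 45
right sensor world pos = (5, -3); dR² = 61
sL = 90/45 = 2
sR = 90/61 = 90/61
mL = -1/2·sL + 1/2·sR = -16/61
mR = 1/2·sL + 1·sR = 151/61

2 90/61 -16/61 151/61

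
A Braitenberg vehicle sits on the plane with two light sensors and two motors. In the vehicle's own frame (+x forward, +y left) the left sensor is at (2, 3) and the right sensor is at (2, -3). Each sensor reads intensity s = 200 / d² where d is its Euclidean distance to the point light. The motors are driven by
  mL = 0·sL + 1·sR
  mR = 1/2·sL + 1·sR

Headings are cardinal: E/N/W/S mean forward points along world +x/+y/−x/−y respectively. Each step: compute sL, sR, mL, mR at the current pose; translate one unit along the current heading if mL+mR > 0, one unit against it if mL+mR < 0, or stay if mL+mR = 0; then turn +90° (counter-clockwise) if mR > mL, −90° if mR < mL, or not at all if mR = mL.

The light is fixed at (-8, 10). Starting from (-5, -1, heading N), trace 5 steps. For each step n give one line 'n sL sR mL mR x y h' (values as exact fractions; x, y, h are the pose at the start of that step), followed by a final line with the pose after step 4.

n=0: pose=(-5,-1,N); sL=200/81, sR=200/117; mL=200/117, mR=3100/1053; mL+mR=4900/1053 → advance +1; mR−mL=100/81 → turn +1·90°
n=1: pose=(-5,0,W); sL=20/17, sR=4; mL=4, mR=78/17; mL+mR=146/17 → advance +1; mR−mL=10/17 → turn +1·90°
n=2: pose=(-6,0,S); sL=200/169, sR=40/29; mL=40/29, mR=9660/4901; mL+mR=16420/4901 → advance +1; mR−mL=100/169 → turn +1·90°
n=3: pose=(-6,-1,E); sL=5/2, sR=50/53; mL=50/53, mR=465/212; mL+mR=665/212 → advance +1; mR−mL=5/4 → turn +1·90°
n=4: pose=(-5,-1,N); sL=200/81, sR=200/117; mL=200/117, mR=3100/1053; mL+mR=4900/1053 → advance +1; mR−mL=100/81 → turn +1·90°

0 200/81 200/117 200/117 3100/1053 -5 -1 N
1 20/17 4 4 78/17 -5 0 W
2 200/169 40/29 40/29 9660/4901 -6 0 S
3 5/2 50/53 50/53 465/212 -6 -1 E
4 200/81 200/117 200/117 3100/1053 -5 -1 N
final -5 0 W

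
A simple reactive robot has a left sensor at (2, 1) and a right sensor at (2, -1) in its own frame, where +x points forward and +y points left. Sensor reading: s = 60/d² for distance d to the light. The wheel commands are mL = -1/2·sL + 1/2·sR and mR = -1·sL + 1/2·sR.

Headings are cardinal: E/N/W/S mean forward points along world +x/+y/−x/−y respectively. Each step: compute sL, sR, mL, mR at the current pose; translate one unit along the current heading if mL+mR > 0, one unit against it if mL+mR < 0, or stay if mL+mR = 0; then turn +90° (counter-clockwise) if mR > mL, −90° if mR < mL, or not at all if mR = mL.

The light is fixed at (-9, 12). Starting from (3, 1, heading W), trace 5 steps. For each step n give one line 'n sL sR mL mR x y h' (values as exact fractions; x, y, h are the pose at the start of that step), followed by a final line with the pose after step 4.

n=0: pose=(3,1,W); sL=15/61, sR=3/10; mL=33/1220, mR=-117/1220; mL+mR=-21/305 → advance -1; mR−mL=-15/122 → turn -1·90°
n=1: pose=(4,1,N); sL=4/15, sR=60/277; mL=-104/4155, mR=-658/4155; mL+mR=-254/1385 → advance -1; mR−mL=-2/15 → turn -1·90°
n=2: pose=(4,0,E); sL=30/173, sR=30/197; mL=-360/34081, mR=-3315/34081; mL+mR=-3675/34081 → advance -1; mR−mL=-15/173 → turn -1·90°
n=3: pose=(3,0,S); sL=12/73, sR=60/317; mL=288/23141, mR=-1614/23141; mL+mR=-1326/23141 → advance -1; mR−mL=-6/73 → turn -1·90°
n=4: pose=(3,1,W); sL=15/61, sR=3/10; mL=33/1220, mR=-117/1220; mL+mR=-21/305 → advance -1; mR−mL=-15/122 → turn -1·90°

0 15/61 3/10 33/1220 -117/1220 3 1 W
1 4/15 60/277 -104/4155 -658/4155 4 1 N
2 30/173 30/197 -360/34081 -3315/34081 4 0 E
3 12/73 60/317 288/23141 -1614/23141 3 0 S
4 15/61 3/10 33/1220 -117/1220 3 1 W
final 4 1 N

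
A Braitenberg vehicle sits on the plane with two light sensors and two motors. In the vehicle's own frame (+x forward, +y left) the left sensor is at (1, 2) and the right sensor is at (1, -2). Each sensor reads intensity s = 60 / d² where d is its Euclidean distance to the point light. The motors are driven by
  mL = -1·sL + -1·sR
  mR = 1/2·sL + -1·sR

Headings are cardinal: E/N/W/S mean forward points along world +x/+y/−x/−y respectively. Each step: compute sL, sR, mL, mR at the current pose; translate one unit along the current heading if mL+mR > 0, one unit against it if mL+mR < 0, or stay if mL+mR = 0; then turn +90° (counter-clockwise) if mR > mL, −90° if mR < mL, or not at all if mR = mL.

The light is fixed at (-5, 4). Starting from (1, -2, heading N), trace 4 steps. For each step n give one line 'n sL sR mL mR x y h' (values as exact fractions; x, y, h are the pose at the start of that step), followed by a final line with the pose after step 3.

0 60/41 60/89 -7800/3649 210/3649 1 -2 N
1 30/53 6/5 -468/265 -243/265 1 -3 W
2 12/29 60/89 -2808/2581 -1206/2581 2 -3 S
3 3/4 15/32 -39/32 -3/32 2 -2 E
final 1 -2 N

n=0: pose=(1,-2,N); sL=60/41, sR=60/89; mL=-7800/3649, mR=210/3649; mL+mR=-7590/3649 → advance -1; mR−mL=90/41 → turn +1·90°
n=1: pose=(1,-3,W); sL=30/53, sR=6/5; mL=-468/265, mR=-243/265; mL+mR=-711/265 → advance -1; mR−mL=45/53 → turn +1·90°
n=2: pose=(2,-3,S); sL=12/29, sR=60/89; mL=-2808/2581, mR=-1206/2581; mL+mR=-4014/2581 → advance -1; mR−mL=18/29 → turn +1·90°
n=3: pose=(2,-2,E); sL=3/4, sR=15/32; mL=-39/32, mR=-3/32; mL+mR=-21/16 → advance -1; mR−mL=9/8 → turn +1·90°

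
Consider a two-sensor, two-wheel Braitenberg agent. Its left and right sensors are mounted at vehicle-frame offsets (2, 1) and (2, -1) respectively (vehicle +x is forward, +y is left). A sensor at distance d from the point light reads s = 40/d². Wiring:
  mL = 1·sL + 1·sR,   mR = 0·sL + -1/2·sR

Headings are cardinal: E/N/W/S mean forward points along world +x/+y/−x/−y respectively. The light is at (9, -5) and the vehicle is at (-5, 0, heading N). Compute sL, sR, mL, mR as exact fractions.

left sensor world pos  = (-6, 2); dL² = 274
right sensor world pos = (-4, 2); dR² = 218
sL = 40/274 = 20/137
sR = 40/218 = 20/109
mL = 1·sL + 1·sR = 4920/14933
mR = 0·sL + -1/2·sR = -10/109

20/137 20/109 4920/14933 -10/109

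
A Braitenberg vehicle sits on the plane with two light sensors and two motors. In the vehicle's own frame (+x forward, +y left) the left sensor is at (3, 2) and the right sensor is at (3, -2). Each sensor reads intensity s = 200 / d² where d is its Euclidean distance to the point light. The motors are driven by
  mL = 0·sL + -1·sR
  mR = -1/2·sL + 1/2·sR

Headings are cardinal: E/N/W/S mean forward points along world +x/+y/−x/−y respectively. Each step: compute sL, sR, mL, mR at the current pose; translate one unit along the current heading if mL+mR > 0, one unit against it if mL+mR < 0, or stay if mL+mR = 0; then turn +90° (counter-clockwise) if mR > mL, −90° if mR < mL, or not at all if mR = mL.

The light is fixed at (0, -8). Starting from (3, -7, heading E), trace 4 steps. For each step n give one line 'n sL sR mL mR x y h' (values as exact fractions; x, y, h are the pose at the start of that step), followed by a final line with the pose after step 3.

0 40/9 200/37 -200/37 160/333 3 -7 E
1 25/2 25/4 -25/4 -25/8 2 -7 N
2 40 40 -40 0 2 -8 W
3 100/17 20 -20 120/17 3 -8 S
final 3 -7 E

n=0: pose=(3,-7,E); sL=40/9, sR=200/37; mL=-200/37, mR=160/333; mL+mR=-1640/333 → advance -1; mR−mL=1960/333 → turn +1·90°
n=1: pose=(2,-7,N); sL=25/2, sR=25/4; mL=-25/4, mR=-25/8; mL+mR=-75/8 → advance -1; mR−mL=25/8 → turn +1·90°
n=2: pose=(2,-8,W); sL=40, sR=40; mL=-40, mR=0; mL+mR=-40 → advance -1; mR−mL=40 → turn +1·90°
n=3: pose=(3,-8,S); sL=100/17, sR=20; mL=-20, mR=120/17; mL+mR=-220/17 → advance -1; mR−mL=460/17 → turn +1·90°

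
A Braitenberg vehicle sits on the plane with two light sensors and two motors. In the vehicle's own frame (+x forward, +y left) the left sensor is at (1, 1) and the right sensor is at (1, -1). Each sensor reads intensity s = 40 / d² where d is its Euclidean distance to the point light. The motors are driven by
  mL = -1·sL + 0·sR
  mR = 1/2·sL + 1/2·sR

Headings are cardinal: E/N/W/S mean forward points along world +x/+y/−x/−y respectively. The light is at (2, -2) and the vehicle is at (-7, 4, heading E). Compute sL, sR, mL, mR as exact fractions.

40/113 40/89 -40/113 4040/10057

left sensor world pos  = (-6, 5); dL² = 113
right sensor world pos = (-6, 3); dR² = 89
sL = 40/113 = 40/113
sR = 40/89 = 40/89
mL = -1·sL + 0·sR = -40/113
mR = 1/2·sL + 1/2·sR = 4040/10057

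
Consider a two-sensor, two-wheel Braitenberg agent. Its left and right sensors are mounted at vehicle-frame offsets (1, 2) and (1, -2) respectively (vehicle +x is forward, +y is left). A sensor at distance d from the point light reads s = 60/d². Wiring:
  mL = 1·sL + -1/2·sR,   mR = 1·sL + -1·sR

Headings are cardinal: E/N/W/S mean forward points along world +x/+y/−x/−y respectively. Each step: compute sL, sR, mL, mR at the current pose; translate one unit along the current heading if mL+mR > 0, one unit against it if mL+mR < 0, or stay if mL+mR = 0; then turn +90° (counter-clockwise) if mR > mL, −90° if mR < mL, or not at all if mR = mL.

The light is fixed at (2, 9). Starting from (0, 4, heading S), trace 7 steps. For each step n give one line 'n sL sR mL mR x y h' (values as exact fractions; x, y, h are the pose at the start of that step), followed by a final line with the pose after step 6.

0 5/3 15/13 85/78 20/39 0 4 S
1 60/73 12/5 -138/365 -576/365 0 3 W
2 30/17 30/13 135/221 -120/221 1 3 N
3 20/3 60/49 890/147 800/147 1 4 E
4 3/2 3/2 3/4 0 2 4 S
5 12/13 60/17 -186/221 -576/221 2 3 W
6 30/13 30/17 315/221 120/221 3 3 N
final 3 4 E

n=0: pose=(0,4,S); sL=5/3, sR=15/13; mL=85/78, mR=20/39; mL+mR=125/78 → advance +1; mR−mL=-15/26 → turn -1·90°
n=1: pose=(0,3,W); sL=60/73, sR=12/5; mL=-138/365, mR=-576/365; mL+mR=-714/365 → advance -1; mR−mL=-6/5 → turn -1·90°
n=2: pose=(1,3,N); sL=30/17, sR=30/13; mL=135/221, mR=-120/221; mL+mR=15/221 → advance +1; mR−mL=-15/13 → turn -1·90°
n=3: pose=(1,4,E); sL=20/3, sR=60/49; mL=890/147, mR=800/147; mL+mR=1690/147 → advance +1; mR−mL=-30/49 → turn -1·90°
n=4: pose=(2,4,S); sL=3/2, sR=3/2; mL=3/4, mR=0; mL+mR=3/4 → advance +1; mR−mL=-3/4 → turn -1·90°
n=5: pose=(2,3,W); sL=12/13, sR=60/17; mL=-186/221, mR=-576/221; mL+mR=-762/221 → advance -1; mR−mL=-30/17 → turn -1·90°
n=6: pose=(3,3,N); sL=30/13, sR=30/17; mL=315/221, mR=120/221; mL+mR=435/221 → advance +1; mR−mL=-15/17 → turn -1·90°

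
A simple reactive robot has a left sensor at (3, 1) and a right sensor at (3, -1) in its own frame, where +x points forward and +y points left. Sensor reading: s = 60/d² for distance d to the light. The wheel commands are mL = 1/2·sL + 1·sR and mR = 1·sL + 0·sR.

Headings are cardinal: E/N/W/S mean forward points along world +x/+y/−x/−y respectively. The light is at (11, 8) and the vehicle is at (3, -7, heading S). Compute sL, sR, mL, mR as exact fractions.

left sensor world pos  = (4, -10); dL² = 373
right sensor world pos = (2, -10); dR² = 405
sL = 60/373 = 60/373
sR = 60/405 = 4/27
mL = 1/2·sL + 1·sR = 2302/10071
mR = 1·sL + 0·sR = 60/373

60/373 4/27 2302/10071 60/373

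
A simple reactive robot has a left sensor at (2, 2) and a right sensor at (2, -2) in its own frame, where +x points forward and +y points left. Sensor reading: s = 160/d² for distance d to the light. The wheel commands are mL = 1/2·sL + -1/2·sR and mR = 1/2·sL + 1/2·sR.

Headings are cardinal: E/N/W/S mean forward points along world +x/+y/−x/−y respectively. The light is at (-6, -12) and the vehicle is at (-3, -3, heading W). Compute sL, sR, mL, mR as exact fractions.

left sensor world pos  = (-5, -5); dL² = 50
right sensor world pos = (-5, -1); dR² = 122
sL = 160/50 = 16/5
sR = 160/122 = 80/61
mL = 1/2·sL + -1/2·sR = 288/305
mR = 1/2·sL + 1/2·sR = 688/305

16/5 80/61 288/305 688/305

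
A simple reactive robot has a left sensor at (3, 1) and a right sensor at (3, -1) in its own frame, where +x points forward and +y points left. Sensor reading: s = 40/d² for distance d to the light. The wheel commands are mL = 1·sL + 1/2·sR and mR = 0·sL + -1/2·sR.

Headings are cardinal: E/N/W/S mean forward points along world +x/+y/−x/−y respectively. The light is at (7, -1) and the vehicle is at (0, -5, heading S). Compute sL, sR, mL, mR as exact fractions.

8/17 40/113 1244/1921 -20/113

left sensor world pos  = (1, -8); dL² = 85
right sensor world pos = (-1, -8); dR² = 113
sL = 40/85 = 8/17
sR = 40/113 = 40/113
mL = 1·sL + 1/2·sR = 1244/1921
mR = 0·sL + -1/2·sR = -20/113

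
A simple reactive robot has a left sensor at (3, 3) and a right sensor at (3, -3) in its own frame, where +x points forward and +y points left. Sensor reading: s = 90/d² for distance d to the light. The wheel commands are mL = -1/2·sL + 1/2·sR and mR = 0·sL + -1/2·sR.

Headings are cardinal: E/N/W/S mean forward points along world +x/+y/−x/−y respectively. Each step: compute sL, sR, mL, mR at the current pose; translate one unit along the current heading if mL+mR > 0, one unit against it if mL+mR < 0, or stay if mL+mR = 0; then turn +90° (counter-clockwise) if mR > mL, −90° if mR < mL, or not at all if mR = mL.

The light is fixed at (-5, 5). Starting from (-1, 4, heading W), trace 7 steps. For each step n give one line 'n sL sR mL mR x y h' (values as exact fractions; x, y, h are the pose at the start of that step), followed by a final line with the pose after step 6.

n=0: pose=(-1,4,W); sL=90/17, sR=18; mL=108/17, mR=-9; mL+mR=-45/17 → advance -1; mR−mL=-261/17 → turn -1·90°
n=1: pose=(0,4,N); sL=45/4, sR=45/34; mL=-675/136, mR=-45/68; mL+mR=-45/8 → advance -1; mR−mL=585/136 → turn +1·90°
n=2: pose=(0,3,W); sL=90/29, sR=18; mL=216/29, mR=-9; mL+mR=-45/29 → advance -1; mR−mL=-477/29 → turn -1·90°
n=3: pose=(1,3,N); sL=9, sR=45/41; mL=-162/41, mR=-45/82; mL+mR=-9/2 → advance -1; mR−mL=279/82 → turn +1·90°
n=4: pose=(1,2,W); sL=2, sR=10; mL=4, mR=-5; mL+mR=-1 → advance -1; mR−mL=-9 → turn -1·90°
n=5: pose=(2,2,N); sL=45/8, sR=9/10; mL=-189/80, mR=-9/20; mL+mR=-45/16 → advance -1; mR−mL=153/80 → turn +1·90°
n=6: pose=(2,1,W); sL=18/13, sR=90/17; mL=432/221, mR=-45/17; mL+mR=-9/13 → advance -1; mR−mL=-1017/221 → turn -1·90°

0 90/17 18 108/17 -9 -1 4 W
1 45/4 45/34 -675/136 -45/68 0 4 N
2 90/29 18 216/29 -9 0 3 W
3 9 45/41 -162/41 -45/82 1 3 N
4 2 10 4 -5 1 2 W
5 45/8 9/10 -189/80 -9/20 2 2 N
6 18/13 90/17 432/221 -45/17 2 1 W
final 3 1 N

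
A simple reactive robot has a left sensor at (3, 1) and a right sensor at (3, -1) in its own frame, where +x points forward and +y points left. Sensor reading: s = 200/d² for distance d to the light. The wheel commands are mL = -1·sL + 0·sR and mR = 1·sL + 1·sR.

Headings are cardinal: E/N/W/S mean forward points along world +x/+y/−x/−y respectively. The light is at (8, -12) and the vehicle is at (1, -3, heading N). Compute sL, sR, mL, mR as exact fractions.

left sensor world pos  = (0, 0); dL² = 208
right sensor world pos = (2, 0); dR² = 180
sL = 200/208 = 25/26
sR = 200/180 = 10/9
mL = -1·sL + 0·sR = -25/26
mR = 1·sL + 1·sR = 485/234

25/26 10/9 -25/26 485/234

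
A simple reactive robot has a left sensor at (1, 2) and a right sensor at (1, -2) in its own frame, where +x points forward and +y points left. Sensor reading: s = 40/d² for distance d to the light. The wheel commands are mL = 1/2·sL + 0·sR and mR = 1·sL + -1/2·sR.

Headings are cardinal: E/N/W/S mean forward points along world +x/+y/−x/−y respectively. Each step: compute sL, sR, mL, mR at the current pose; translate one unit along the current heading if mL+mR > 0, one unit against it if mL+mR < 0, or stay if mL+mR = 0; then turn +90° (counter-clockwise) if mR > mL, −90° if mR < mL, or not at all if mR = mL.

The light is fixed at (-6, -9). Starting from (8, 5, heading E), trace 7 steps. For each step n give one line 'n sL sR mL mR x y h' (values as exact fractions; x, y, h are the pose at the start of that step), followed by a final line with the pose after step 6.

n=0: pose=(8,5,E); sL=40/481, sR=40/369; mL=20/481, mR=5140/177489; mL+mR=12520/177489 → advance +1; mR−mL=-2240/177489 → turn -1·90°
n=1: pose=(9,5,S); sL=20/229, sR=20/169; mL=10/229, mR=1090/38701; mL+mR=2780/38701 → advance +1; mR−mL=-600/38701 → turn -1·90°
n=2: pose=(9,4,W); sL=40/317, sR=40/421; mL=20/317, mR=10500/133457; mL+mR=18920/133457 → advance +1; mR−mL=2080/133457 → turn +1·90°
n=3: pose=(8,4,S); sL=1/10, sR=5/36; mL=1/20, mR=11/360; mL+mR=29/360 → advance +1; mR−mL=-7/360 → turn -1·90°
n=4: pose=(8,3,W); sL=40/269, sR=8/73; mL=20/269, mR=1844/19637; mL+mR=3304/19637 → advance +1; mR−mL=384/19637 → turn +1·90°
n=5: pose=(7,3,S); sL=20/173, sR=20/121; mL=10/173, mR=690/20933; mL+mR=1900/20933 → advance +1; mR−mL=-520/20933 → turn -1·90°
n=6: pose=(7,2,W); sL=8/45, sR=40/313; mL=4/45, mR=1604/14085; mL+mR=952/4695 → advance +1; mR−mL=352/14085 → turn +1·90°

0 40/481 40/369 20/481 5140/177489 8 5 E
1 20/229 20/169 10/229 1090/38701 9 5 S
2 40/317 40/421 20/317 10500/133457 9 4 W
3 1/10 5/36 1/20 11/360 8 4 S
4 40/269 8/73 20/269 1844/19637 8 3 W
5 20/173 20/121 10/173 690/20933 7 3 S
6 8/45 40/313 4/45 1604/14085 7 2 W
final 6 2 S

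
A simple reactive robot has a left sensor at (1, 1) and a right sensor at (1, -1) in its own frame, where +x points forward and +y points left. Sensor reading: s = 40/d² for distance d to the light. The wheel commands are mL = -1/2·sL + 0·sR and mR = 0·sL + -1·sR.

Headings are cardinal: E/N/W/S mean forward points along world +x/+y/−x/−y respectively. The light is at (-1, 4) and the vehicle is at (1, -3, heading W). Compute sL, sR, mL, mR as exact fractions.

left sensor world pos  = (0, -4); dL² = 65
right sensor world pos = (0, -2); dR² = 37
sL = 40/65 = 8/13
sR = 40/37 = 40/37
mL = -1/2·sL + 0·sR = -4/13
mR = 0·sL + -1·sR = -40/37

8/13 40/37 -4/13 -40/37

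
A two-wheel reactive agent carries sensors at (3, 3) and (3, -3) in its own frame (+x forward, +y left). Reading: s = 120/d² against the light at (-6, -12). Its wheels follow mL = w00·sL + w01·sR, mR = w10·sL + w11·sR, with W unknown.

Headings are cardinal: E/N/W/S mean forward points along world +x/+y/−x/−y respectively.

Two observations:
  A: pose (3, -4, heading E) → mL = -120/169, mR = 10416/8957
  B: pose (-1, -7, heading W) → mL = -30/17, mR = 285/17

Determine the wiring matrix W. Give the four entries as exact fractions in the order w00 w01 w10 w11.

obs A: pose=(3,-4,E) → sL=24/53, sR=120/169, mL=-120/169, mR=10416/8957
obs B: pose=(-1,-7,W) → sL=15, sR=30/17, mL=-30/17, mR=285/17
sensor matrix S = [[24/53, 120/169], [15, 30/17]]; det S = -1500120/152269
solve [mL_A; mL_B] = S·[w00; w01] and [mR_A; mR_B] = S·[w10; w11]:
  w00 = 0, w01 = -1, w10 = 1, w11 = 1

0 -1 1 1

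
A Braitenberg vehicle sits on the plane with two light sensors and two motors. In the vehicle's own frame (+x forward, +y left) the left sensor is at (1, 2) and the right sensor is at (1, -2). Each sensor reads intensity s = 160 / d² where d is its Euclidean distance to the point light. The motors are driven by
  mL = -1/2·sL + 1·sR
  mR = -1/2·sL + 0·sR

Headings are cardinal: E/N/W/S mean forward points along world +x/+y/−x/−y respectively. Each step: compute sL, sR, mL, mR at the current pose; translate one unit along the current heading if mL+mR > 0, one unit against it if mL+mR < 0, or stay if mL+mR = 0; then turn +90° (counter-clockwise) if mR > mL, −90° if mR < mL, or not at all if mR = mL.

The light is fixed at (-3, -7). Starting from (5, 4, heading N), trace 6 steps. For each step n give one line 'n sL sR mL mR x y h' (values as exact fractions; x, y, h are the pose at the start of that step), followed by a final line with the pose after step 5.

0 8/9 40/61 116/549 -4/9 5 4 N
1 32/45 32/29 976/1305 -16/45 5 3 E
2 80/101 16/13 1096/1313 -40/101 6 3 S
3 160/113 32/37 656/4181 -80/113 6 2 W
4 40/41 40/61 420/2501 -20/41 7 2 N
5 160/221 160/157 22800/34697 -80/221 7 1 E
final 8 1 S

n=0: pose=(5,4,N); sL=8/9, sR=40/61; mL=116/549, mR=-4/9; mL+mR=-128/549 → advance -1; mR−mL=-40/61 → turn -1·90°
n=1: pose=(5,3,E); sL=32/45, sR=32/29; mL=976/1305, mR=-16/45; mL+mR=512/1305 → advance +1; mR−mL=-32/29 → turn -1·90°
n=2: pose=(6,3,S); sL=80/101, sR=16/13; mL=1096/1313, mR=-40/101; mL+mR=576/1313 → advance +1; mR−mL=-16/13 → turn -1·90°
n=3: pose=(6,2,W); sL=160/113, sR=32/37; mL=656/4181, mR=-80/113; mL+mR=-2304/4181 → advance -1; mR−mL=-32/37 → turn -1·90°
n=4: pose=(7,2,N); sL=40/41, sR=40/61; mL=420/2501, mR=-20/41; mL+mR=-800/2501 → advance -1; mR−mL=-40/61 → turn -1·90°
n=5: pose=(7,1,E); sL=160/221, sR=160/157; mL=22800/34697, mR=-80/221; mL+mR=10240/34697 → advance +1; mR−mL=-160/157 → turn -1·90°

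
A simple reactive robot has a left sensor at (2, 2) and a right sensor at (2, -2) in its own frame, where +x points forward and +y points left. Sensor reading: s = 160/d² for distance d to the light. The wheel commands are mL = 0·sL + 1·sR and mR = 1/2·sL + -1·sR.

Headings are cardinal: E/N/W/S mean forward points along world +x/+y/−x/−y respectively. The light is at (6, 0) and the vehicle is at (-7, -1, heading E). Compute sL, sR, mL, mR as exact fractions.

80/61 16/13 16/13 -456/793

left sensor world pos  = (-5, 1); dL² = 122
right sensor world pos = (-5, -3); dR² = 130
sL = 160/122 = 80/61
sR = 160/130 = 16/13
mL = 0·sL + 1·sR = 16/13
mR = 1/2·sL + -1·sR = -456/793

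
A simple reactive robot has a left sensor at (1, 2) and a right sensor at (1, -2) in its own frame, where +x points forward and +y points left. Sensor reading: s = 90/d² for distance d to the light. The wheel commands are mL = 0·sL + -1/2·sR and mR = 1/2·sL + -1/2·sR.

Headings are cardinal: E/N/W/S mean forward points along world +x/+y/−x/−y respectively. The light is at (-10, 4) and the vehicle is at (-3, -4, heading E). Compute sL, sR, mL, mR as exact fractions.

left sensor world pos  = (-2, -2); dL² = 100
right sensor world pos = (-2, -6); dR² = 164
sL = 90/100 = 9/10
sR = 90/164 = 45/82
mL = 0·sL + -1/2·sR = -45/164
mR = 1/2·sL + -1/2·sR = 36/205

9/10 45/82 -45/164 36/205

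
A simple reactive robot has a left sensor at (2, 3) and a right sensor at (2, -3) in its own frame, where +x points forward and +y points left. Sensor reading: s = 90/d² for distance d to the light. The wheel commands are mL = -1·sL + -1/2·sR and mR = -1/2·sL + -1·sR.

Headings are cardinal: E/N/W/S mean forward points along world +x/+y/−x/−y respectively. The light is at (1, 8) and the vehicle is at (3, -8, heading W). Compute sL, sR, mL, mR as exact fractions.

left sensor world pos  = (1, -11); dL² = 361
right sensor world pos = (1, -5); dR² = 169
sL = 90/361 = 90/361
sR = 90/169 = 90/169
mL = -1·sL + -1/2·sR = -31455/61009
mR = -1/2·sL + -1·sR = -40095/61009

90/361 90/169 -31455/61009 -40095/61009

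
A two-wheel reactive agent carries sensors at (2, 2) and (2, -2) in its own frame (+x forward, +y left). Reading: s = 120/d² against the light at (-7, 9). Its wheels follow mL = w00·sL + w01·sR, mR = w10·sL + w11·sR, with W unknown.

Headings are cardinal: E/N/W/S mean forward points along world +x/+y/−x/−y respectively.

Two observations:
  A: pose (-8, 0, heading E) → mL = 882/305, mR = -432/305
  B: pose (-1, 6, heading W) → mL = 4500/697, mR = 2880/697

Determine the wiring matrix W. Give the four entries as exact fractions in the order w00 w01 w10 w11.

1 1/2 -1 1

obs A: pose=(-8,0,E) → sL=12/5, sR=60/61, mL=882/305, mR=-432/305
obs B: pose=(-1,6,W) → sL=120/41, sR=120/17, mL=4500/697, mR=2880/697
sensor matrix S = [[12/5, 60/61], [120/41, 120/17]]; det S = 597888/42517
solve [mL_A; mL_B] = S·[w00; w01] and [mR_A; mR_B] = S·[w10; w11]:
  w00 = 1, w01 = 1/2, w10 = -1, w11 = 1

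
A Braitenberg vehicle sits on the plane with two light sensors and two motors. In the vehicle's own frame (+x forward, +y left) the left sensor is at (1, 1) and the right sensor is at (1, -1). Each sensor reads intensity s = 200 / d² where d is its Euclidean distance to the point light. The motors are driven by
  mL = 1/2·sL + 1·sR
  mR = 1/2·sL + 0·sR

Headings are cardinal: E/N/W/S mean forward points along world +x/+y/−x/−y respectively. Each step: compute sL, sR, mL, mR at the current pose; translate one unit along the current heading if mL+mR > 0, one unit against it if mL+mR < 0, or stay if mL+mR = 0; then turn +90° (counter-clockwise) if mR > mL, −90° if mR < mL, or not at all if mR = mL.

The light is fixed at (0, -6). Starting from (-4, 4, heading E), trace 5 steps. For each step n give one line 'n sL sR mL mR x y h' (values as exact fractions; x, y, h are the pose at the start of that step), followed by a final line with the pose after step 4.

0 20/13 20/9 350/117 10/13 -4 4 E
1 40/17 200/97 5340/1649 20/17 -3 4 S
2 5/2 50/29 345/116 5/4 -3 3 W
3 8/5 200/109 1436/545 4/5 -4 3 N
4 20/13 20/9 350/117 10/13 -4 4 E
final -3 4 S

n=0: pose=(-4,4,E); sL=20/13, sR=20/9; mL=350/117, mR=10/13; mL+mR=440/117 → advance +1; mR−mL=-20/9 → turn -1·90°
n=1: pose=(-3,4,S); sL=40/17, sR=200/97; mL=5340/1649, mR=20/17; mL+mR=7280/1649 → advance +1; mR−mL=-200/97 → turn -1·90°
n=2: pose=(-3,3,W); sL=5/2, sR=50/29; mL=345/116, mR=5/4; mL+mR=245/58 → advance +1; mR−mL=-50/29 → turn -1·90°
n=3: pose=(-4,3,N); sL=8/5, sR=200/109; mL=1436/545, mR=4/5; mL+mR=1872/545 → advance +1; mR−mL=-200/109 → turn -1·90°
n=4: pose=(-4,4,E); sL=20/13, sR=20/9; mL=350/117, mR=10/13; mL+mR=440/117 → advance +1; mR−mL=-20/9 → turn -1·90°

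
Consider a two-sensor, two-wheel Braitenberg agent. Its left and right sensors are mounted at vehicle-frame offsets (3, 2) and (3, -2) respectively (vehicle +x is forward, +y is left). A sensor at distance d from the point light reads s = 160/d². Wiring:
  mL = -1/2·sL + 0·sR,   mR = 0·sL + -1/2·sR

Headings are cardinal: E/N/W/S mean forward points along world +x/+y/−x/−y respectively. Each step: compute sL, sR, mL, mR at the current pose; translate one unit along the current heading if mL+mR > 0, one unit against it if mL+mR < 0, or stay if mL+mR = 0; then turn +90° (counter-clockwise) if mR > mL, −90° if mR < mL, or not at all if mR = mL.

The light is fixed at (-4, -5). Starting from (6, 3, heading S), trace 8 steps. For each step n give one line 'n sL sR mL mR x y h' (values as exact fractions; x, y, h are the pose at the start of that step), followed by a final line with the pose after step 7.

n=0: pose=(6,3,S); sL=160/169, sR=160/89; mL=-80/169, mR=-80/89; mL+mR=-20640/15041 → advance -1; mR−mL=-6400/15041 → turn -1·90°
n=1: pose=(6,4,W); sL=80/49, sR=16/17; mL=-40/49, mR=-8/17; mL+mR=-1072/833 → advance -1; mR−mL=288/833 → turn +1·90°
n=2: pose=(7,4,S); sL=32/41, sR=160/117; mL=-16/41, mR=-80/117; mL+mR=-5152/4797 → advance -1; mR−mL=-1408/4797 → turn -1·90°
n=3: pose=(7,5,W); sL=5/4, sR=10/13; mL=-5/8, mR=-5/13; mL+mR=-105/104 → advance -1; mR−mL=25/104 → turn +1·90°
n=4: pose=(8,5,S); sL=32/49, sR=160/149; mL=-16/49, mR=-80/149; mL+mR=-6304/7301 → advance -1; mR−mL=-1536/7301 → turn -1·90°
n=5: pose=(8,6,W); sL=80/81, sR=16/25; mL=-40/81, mR=-8/25; mL+mR=-1648/2025 → advance -1; mR−mL=352/2025 → turn +1·90°
n=6: pose=(9,6,S); sL=160/289, sR=32/37; mL=-80/289, mR=-16/37; mL+mR=-7584/10693 → advance -1; mR−mL=-1664/10693 → turn -1·90°
n=7: pose=(9,7,W); sL=4/5, sR=20/37; mL=-2/5, mR=-10/37; mL+mR=-124/185 → advance -1; mR−mL=24/185 → turn +1·90°

0 160/169 160/89 -80/169 -80/89 6 3 S
1 80/49 16/17 -40/49 -8/17 6 4 W
2 32/41 160/117 -16/41 -80/117 7 4 S
3 5/4 10/13 -5/8 -5/13 7 5 W
4 32/49 160/149 -16/49 -80/149 8 5 S
5 80/81 16/25 -40/81 -8/25 8 6 W
6 160/289 32/37 -80/289 -16/37 9 6 S
7 4/5 20/37 -2/5 -10/37 9 7 W
final 10 7 S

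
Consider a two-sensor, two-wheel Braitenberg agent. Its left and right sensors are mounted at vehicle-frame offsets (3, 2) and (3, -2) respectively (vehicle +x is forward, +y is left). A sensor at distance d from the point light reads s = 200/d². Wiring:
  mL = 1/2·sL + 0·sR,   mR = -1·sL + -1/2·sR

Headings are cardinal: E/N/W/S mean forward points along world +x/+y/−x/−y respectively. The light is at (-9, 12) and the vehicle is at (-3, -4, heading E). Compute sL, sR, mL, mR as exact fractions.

left sensor world pos  = (0, -2); dL² = 277
right sensor world pos = (0, -6); dR² = 405
sL = 200/277 = 200/277
sR = 200/405 = 40/81
mL = 1/2·sL + 0·sR = 100/277
mR = -1·sL + -1/2·sR = -21740/22437

200/277 40/81 100/277 -21740/22437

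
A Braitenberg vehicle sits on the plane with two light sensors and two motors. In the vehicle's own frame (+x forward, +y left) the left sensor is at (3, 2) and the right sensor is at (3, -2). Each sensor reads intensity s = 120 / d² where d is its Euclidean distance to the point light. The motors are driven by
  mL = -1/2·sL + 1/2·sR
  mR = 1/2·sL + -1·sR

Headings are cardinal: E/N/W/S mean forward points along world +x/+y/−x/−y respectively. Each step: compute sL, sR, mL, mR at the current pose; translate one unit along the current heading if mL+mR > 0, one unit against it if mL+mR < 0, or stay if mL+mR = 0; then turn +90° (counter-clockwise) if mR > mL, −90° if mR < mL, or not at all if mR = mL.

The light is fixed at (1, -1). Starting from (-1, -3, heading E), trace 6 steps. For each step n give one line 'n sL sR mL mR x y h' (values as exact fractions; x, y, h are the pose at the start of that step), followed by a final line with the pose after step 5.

0 120 120/17 -960/17 900/17 -1 -3 E
1 60/13 60 360/13 -750/13 -2 -3 N
2 120 24/5 -288/5 276/5 -2 -4 E
3 10/3 30 40/3 -85/3 -3 -4 N
4 24 120/37 -384/37 324/37 -3 -5 E
5 12/5 12 24/5 -54/5 -4 -5 N
final -4 -6 E

n=0: pose=(-1,-3,E); sL=120, sR=120/17; mL=-960/17, mR=900/17; mL+mR=-60/17 → advance -1; mR−mL=1860/17 → turn +1·90°
n=1: pose=(-2,-3,N); sL=60/13, sR=60; mL=360/13, mR=-750/13; mL+mR=-30 → advance -1; mR−mL=-1110/13 → turn -1·90°
n=2: pose=(-2,-4,E); sL=120, sR=24/5; mL=-288/5, mR=276/5; mL+mR=-12/5 → advance -1; mR−mL=564/5 → turn +1·90°
n=3: pose=(-3,-4,N); sL=10/3, sR=30; mL=40/3, mR=-85/3; mL+mR=-15 → advance -1; mR−mL=-125/3 → turn -1·90°
n=4: pose=(-3,-5,E); sL=24, sR=120/37; mL=-384/37, mR=324/37; mL+mR=-60/37 → advance -1; mR−mL=708/37 → turn +1·90°
n=5: pose=(-4,-5,N); sL=12/5, sR=12; mL=24/5, mR=-54/5; mL+mR=-6 → advance -1; mR−mL=-78/5 → turn -1·90°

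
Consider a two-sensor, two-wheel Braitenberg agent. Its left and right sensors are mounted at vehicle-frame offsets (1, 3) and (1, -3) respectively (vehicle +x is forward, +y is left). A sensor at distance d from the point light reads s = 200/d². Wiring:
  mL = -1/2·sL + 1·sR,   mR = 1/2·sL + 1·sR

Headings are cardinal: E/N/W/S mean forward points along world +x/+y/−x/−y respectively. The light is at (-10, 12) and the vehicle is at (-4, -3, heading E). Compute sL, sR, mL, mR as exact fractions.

200/193 200/373 1300/71989 75900/71989

left sensor world pos  = (-3, 0); dL² = 193
right sensor world pos = (-3, -6); dR² = 373
sL = 200/193 = 200/193
sR = 200/373 = 200/373
mL = -1/2·sL + 1·sR = 1300/71989
mR = 1/2·sL + 1·sR = 75900/71989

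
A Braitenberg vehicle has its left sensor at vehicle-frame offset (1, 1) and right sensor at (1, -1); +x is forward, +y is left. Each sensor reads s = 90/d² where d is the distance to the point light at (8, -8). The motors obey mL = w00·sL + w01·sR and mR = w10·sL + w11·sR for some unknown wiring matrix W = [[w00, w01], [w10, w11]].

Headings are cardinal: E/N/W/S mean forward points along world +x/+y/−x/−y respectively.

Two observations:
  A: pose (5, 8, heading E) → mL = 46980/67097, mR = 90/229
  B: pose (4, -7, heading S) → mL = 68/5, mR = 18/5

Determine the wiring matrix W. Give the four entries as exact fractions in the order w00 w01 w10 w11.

obs A: pose=(5,8,E) → sL=90/293, sR=90/229, mL=46980/67097, mR=90/229
obs B: pose=(4,-7,S) → sL=10, sR=18/5, mL=68/5, mR=18/5
sensor matrix S = [[90/293, 90/229], [10, 18/5]]; det S = -189504/67097
solve [mL_A; mL_B] = S·[w00; w01] and [mR_A; mR_B] = S·[w10; w11]:
  w00 = 1, w01 = 1, w10 = 0, w11 = 1

1 1 0 1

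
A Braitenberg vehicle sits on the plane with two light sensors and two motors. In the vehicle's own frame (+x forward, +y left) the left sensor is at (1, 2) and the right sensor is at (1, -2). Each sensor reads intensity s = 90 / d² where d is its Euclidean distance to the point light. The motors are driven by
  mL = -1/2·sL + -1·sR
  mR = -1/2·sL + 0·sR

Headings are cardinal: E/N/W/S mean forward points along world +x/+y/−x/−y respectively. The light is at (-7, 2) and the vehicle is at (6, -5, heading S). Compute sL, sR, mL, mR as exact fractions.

left sensor world pos  = (8, -6); dL² = 289
right sensor world pos = (4, -6); dR² = 185
sL = 90/289 = 90/289
sR = 90/185 = 18/37
mL = -1/2·sL + -1·sR = -6867/10693
mR = -1/2·sL + 0·sR = -45/289

90/289 18/37 -6867/10693 -45/289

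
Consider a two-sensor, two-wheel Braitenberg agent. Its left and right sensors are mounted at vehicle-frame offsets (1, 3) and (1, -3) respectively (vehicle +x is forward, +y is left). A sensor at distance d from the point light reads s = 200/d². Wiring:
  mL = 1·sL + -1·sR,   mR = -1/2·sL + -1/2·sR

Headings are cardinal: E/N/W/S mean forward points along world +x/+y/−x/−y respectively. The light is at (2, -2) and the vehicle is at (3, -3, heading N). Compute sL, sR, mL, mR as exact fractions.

50 25/2 75/2 -125/4

left sensor world pos  = (0, -2); dL² = 4
right sensor world pos = (6, -2); dR² = 16
sL = 200/4 = 50
sR = 200/16 = 25/2
mL = 1·sL + -1·sR = 75/2
mR = -1/2·sL + -1/2·sR = -125/4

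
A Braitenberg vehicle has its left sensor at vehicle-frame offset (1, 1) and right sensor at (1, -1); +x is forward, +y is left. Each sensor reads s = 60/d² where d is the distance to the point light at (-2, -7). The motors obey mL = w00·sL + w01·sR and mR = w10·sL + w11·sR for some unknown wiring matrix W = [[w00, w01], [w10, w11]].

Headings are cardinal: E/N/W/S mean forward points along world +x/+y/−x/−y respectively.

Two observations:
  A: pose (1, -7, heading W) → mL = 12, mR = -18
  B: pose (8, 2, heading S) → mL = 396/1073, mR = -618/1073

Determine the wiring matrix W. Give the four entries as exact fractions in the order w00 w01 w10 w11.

obs A: pose=(1,-7,W) → sL=12, sR=12, mL=12, mR=-18
obs B: pose=(8,2,S) → sL=12/37, sR=12/29, mL=396/1073, mR=-618/1073
sensor matrix S = [[12, 12], [12/37, 12/29]]; det S = 1152/1073
solve [mL_A; mL_B] = S·[w00; w01] and [mR_A; mR_B] = S·[w10; w11]:
  w00 = 1/2, w01 = 1/2, w10 = -1/2, w11 = -1

1/2 1/2 -1/2 -1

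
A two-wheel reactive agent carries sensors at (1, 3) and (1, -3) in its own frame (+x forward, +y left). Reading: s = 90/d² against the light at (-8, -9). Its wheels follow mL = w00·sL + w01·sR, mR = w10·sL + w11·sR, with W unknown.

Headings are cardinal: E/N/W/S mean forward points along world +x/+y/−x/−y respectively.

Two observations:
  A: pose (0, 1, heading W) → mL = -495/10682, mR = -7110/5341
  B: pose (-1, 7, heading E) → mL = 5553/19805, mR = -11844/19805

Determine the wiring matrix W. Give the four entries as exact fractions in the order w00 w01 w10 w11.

-1/2 1 -1 -1

obs A: pose=(0,1,W) → sL=45/49, sR=45/109, mL=-495/10682, mR=-7110/5341
obs B: pose=(-1,7,E) → sL=18/85, sR=90/233, mL=5553/19805, mR=-11844/19805
sensor matrix S = [[45/49, 45/109], [18/85, 90/233]]; det S = 5655096/21155701
solve [mL_A; mL_B] = S·[w00; w01] and [mR_A; mR_B] = S·[w10; w11]:
  w00 = -1/2, w01 = 1, w10 = -1, w11 = -1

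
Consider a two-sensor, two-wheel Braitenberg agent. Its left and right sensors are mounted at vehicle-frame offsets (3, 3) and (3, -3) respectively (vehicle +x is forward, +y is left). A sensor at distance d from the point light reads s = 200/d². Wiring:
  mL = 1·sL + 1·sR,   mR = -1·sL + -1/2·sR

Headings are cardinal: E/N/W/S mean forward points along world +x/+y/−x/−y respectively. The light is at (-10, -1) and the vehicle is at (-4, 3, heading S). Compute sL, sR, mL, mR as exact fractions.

left sensor world pos  = (-1, 0); dL² = 82
right sensor world pos = (-7, 0); dR² = 10
sL = 200/82 = 100/41
sR = 200/10 = 20
mL = 1·sL + 1·sR = 920/41
mR = -1·sL + -1/2·sR = -510/41

100/41 20 920/41 -510/41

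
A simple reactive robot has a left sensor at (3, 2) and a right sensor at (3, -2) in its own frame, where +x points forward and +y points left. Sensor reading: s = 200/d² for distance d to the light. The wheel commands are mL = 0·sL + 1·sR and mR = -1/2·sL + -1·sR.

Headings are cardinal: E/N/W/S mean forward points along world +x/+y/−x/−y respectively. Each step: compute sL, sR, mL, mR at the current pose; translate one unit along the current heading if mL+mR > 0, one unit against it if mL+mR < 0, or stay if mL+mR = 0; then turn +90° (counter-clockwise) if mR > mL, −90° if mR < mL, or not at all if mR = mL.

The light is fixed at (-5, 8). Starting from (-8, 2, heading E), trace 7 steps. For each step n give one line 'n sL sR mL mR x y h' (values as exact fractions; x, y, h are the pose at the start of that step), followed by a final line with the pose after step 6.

n=0: pose=(-8,2,E); sL=25/2, sR=25/8; mL=25/8, mR=-75/8; mL+mR=-25/4 → advance -1; mR−mL=-25/2 → turn -1·90°
n=1: pose=(-9,2,S); sL=40/17, sR=200/117; mL=200/117, mR=-5740/1989; mL+mR=-20/17 → advance -1; mR−mL=-9140/1989 → turn -1·90°
n=2: pose=(-9,3,W); sL=100/49, sR=100/29; mL=100/29, mR=-6350/1421; mL+mR=-50/49 → advance -1; mR−mL=-11250/1421 → turn -1·90°
n=3: pose=(-8,3,N); sL=200/29, sR=40; mL=40, mR=-1260/29; mL+mR=-100/29 → advance -1; mR−mL=-2420/29 → turn -1·90°
n=4: pose=(-8,2,E); sL=25/2, sR=25/8; mL=25/8, mR=-75/8; mL+mR=-25/4 → advance -1; mR−mL=-25/2 → turn -1·90°
n=5: pose=(-9,2,S); sL=40/17, sR=200/117; mL=200/117, mR=-5740/1989; mL+mR=-20/17 → advance -1; mR−mL=-9140/1989 → turn -1·90°
n=6: pose=(-9,3,W); sL=100/49, sR=100/29; mL=100/29, mR=-6350/1421; mL+mR=-50/49 → advance -1; mR−mL=-11250/1421 → turn -1·90°

0 25/2 25/8 25/8 -75/8 -8 2 E
1 40/17 200/117 200/117 -5740/1989 -9 2 S
2 100/49 100/29 100/29 -6350/1421 -9 3 W
3 200/29 40 40 -1260/29 -8 3 N
4 25/2 25/8 25/8 -75/8 -8 2 E
5 40/17 200/117 200/117 -5740/1989 -9 2 S
6 100/49 100/29 100/29 -6350/1421 -9 3 W
final -8 3 N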